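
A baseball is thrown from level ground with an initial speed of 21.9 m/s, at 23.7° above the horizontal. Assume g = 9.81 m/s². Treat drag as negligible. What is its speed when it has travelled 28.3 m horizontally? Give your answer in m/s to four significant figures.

20.68 m/s

Horizontal component vₓ = 21.90 cos 23.7° = 20.05 m/s; vertical v_y0 = 21.90 sin 23.7° = 8.803 m/s.
Time to reach x = 28.3 m: t = x/vₓ = 28.3/20.05 = 1.411 s.
Vertical velocity there: v_y = v_y0 − g t = 8.803 − 9.81 × 1.411 = −5.042 m/s.
Speed: √(vₓ² + v_y²) = √(20.05² + 5.042²) = 20.68 m/s.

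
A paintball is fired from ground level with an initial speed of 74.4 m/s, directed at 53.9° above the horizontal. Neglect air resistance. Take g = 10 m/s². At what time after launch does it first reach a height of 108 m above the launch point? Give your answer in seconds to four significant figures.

2.199 s

Resolve: vₓ = 74.40 cos 53.9° = 43.84 m/s and v_y0 = 74.40 sin 53.9° = 60.11 m/s.
Require v_y0 t − ½ g t² = 108, i.e. 5.000 t² − 60.11 t + 108 = 0.
t = [60.11 ± √(60.11² − 2·10.0·108)] / 10.0 = (60.11 ± 38.13) / 10.0, so t = 2.199 s or t = 9.824 s.
The first (ascending) time is 2.199 s.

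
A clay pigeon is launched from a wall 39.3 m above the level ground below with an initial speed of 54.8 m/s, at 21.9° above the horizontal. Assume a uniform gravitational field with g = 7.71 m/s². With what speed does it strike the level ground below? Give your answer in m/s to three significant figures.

vₓ = 54.80 cos 21.9° = 50.85 m/s; v_y0 = 54.80 sin 21.9° = 20.44 m/s.
With up positive and y = 0 at the ground: y(t) = 39.3 + (20.44) t − 3.855 t². Setting y = 0 and taking the positive root: t = [20.44 + √(20.44² + 2·7.71·39.3)] / 7.71 = (20.44 + 32.00) / 7.71 = 6.801 s.
Vertical velocity at impact: v_y = v_y0 − g t = 20.44 − 7.71 × 6.801 = −32.00 m/s.
Speed: |v| = √(vₓ² + v_y²) = √(50.85² + 32.00²) = 60.08 m/s.

60.1 m/s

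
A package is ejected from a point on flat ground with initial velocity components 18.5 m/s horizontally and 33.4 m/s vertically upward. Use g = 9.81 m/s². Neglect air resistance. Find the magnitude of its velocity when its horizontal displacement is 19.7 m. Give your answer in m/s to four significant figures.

29.48 m/s

x = vₓ t ⇒ t = 19.7/18.50 = 1.065 s.
Vertical velocity there: v_y = v_y0 − g t = 33.40 − 9.81 × 1.065 = 22.95 m/s.
Speed: √(vₓ² + v_y²) = √(18.50² + 22.95²) = 29.48 m/s.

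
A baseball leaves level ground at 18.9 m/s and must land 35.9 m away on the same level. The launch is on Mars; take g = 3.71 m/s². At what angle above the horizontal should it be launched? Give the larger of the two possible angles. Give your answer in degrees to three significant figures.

79.1°

Level-ground range R = v₀² sin(2θ)/g ⇒ sin(2θ) = gR/v₀² = 3.71 × 35.9 / 18.9² = 0.3729.
2θ = 21.89° or 180° − 21.89° = 158.1°, so θ = 10.95° or 79.05°.
The larger angle is 79.05°.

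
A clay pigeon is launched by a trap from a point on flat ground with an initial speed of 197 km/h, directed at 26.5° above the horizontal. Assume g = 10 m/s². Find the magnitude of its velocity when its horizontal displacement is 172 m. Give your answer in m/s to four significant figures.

50.13 m/s

Convert: 197 km/h = 197/3.6 = 54.72 m/s.
Resolve: vₓ = 54.72 cos 26.5° = 48.97 m/s and v_y0 = 54.72 sin 26.5° = 24.42 m/s.
At x = 172 m, t = x/vₓ = 172/48.97 = 3.512 s.
Vertical velocity there: v_y = v_y0 − g t = 24.42 − 10.0 × 3.512 = −10.70 m/s.
Speed: √(vₓ² + v_y²) = √(48.97² + 10.70²) = 50.13 m/s.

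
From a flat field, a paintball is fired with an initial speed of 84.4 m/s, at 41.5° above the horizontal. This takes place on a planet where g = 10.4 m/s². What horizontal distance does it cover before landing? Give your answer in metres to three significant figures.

Resolve: vₓ = 84.40 cos 41.5° = 63.21 m/s and v_y0 = 84.40 sin 41.5° = 55.93 m/s.
Flight time T = 2 v_y0 / g = 10.75 s.
Horizontal distance R = vₓ T = 63.21 × 10.75 = 679.8 m.

680 m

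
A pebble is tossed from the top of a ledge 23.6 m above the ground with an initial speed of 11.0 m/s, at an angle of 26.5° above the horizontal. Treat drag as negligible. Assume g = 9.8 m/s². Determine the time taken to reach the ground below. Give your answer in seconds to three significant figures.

2.75 s

Resolve: vₓ = 11.00 cos 26.5° = 9.844 m/s and v_y0 = 11.00 sin 26.5° = 4.908 m/s.
The projectile lands when y = 23.6 + (4.908) t − ½·9.80·t² = 0. Positive root: t = (4.908 + √(4.908² + 2·9.80·23.6)) / 9.80 = (4.908 + 22.06) / 9.80 = 2.752 s.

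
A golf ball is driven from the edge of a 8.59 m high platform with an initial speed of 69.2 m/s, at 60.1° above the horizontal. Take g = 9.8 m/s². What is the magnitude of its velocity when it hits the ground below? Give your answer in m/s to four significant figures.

Components: vₓ = 69.20 cos 60.1° = 34.50 m/s, v_y0 = 69.20 sin 60.1° = 59.99 m/s.
Vertical motion (up positive, ground at y = 0): 4.900 t² − (59.99) t − 8.59 = 0, so t = (59.99 + √(59.99² + 2·9.80·8.59)) / 9.80 = (59.99 + 61.38) / 9.80 = 12.38 s.
Vertical velocity at impact: v_y = v_y0 − g t = 59.99 − 9.80 × 12.38 = −61.38 m/s.
Speed: |v| = √(vₓ² + v_y²) = √(34.50² + 61.38²) = 70.41 m/s.

70.41 m/s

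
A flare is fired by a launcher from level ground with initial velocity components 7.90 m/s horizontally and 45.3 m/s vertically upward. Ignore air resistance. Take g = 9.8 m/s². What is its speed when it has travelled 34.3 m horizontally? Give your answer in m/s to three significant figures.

8.37 m/s

Time to reach x = 34.3 m: t = x/vₓ = 34.3/7.900 = 4.342 s.
Vertical velocity there: v_y = v_y0 − g t = 45.30 − 9.80 × 4.342 = 2.751 m/s.
Speed: √(vₓ² + v_y²) = √(7.900² + 2.751²) = 8.365 m/s.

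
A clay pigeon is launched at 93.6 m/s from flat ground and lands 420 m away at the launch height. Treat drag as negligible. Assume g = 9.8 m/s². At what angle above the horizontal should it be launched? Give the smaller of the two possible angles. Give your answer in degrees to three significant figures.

From R = (v₀²/g) sin 2θ: sin 2θ = 9.80 × 420 / 8761.0 = 0.4698.
2θ = 28.02° or 180° − 28.02° = 152.0°, so θ = 14.01° or 75.99°.
The smaller angle is 14.01°.

14.0°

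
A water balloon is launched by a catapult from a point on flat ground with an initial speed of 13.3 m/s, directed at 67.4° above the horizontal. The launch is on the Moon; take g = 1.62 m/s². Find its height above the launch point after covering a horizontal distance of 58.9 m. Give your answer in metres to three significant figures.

33.9 m

Horizontal component vₓ = 13.30 cos 67.4° = 5.111 m/s; vertical v_y0 = 13.30 sin 67.4° = 12.28 m/s.
x = vₓ t ⇒ t = 58.9/5.111 = 11.52 s.
Height: y = v_y0 t − ½ g t² = 12.28 × 11.52 − 0.8100 × 11.52² = 141.5 − 107.6 = 33.93 m.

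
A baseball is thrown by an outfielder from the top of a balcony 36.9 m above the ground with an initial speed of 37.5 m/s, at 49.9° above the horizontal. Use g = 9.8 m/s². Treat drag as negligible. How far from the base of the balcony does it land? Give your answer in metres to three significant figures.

Horizontal component vₓ = 37.50 cos 49.9° = 24.15 m/s; vertical v_y0 = 37.50 sin 49.9° = 28.68 m/s.
With up positive and y = 0 at the ground: y(t) = 36.9 + (28.68) t − 4.900 t². Setting y = 0 and taking the positive root: t = [28.68 + √(28.68² + 2·9.80·36.9)] / 9.80 = (28.68 + 39.32) / 9.80 = 6.939 s.
Horizontal distance: R = vₓ t = 24.15 × 6.939 = 167.6 m.

168 m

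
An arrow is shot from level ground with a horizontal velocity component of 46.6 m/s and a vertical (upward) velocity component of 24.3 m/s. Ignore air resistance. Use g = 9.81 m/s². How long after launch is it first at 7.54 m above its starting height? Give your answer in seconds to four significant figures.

Set y = v_y0 t − ½ g t² = 7.54: 4.905 t² − 24.30 t + 7.54 = 0.
Quadratic formula: t = (24.30 ± √442.56) / 9.81 = (24.30 ± 21.04) / 9.81 → t = 0.3326 s or 4.622 s.
The first (ascending) time is 0.3326 s.

0.3326 s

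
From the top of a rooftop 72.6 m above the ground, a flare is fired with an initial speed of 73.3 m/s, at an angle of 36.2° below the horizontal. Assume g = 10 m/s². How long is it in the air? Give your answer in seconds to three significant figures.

Resolve: vₓ = 73.30 cos 36.2° = 59.15 m/s and v_y0 = −43.29 m/s (downward).
With up positive and y = 0 at the ground: y(t) = 72.6 + (−43.29) t − 5.000 t². Setting y = 0 and taking the positive root: t = [−43.29 + √(43.29² + 2·10.0·72.6)] / 10.0 = (−43.29 + 57.67) / 10.0 = 1.438 s.

1.44 s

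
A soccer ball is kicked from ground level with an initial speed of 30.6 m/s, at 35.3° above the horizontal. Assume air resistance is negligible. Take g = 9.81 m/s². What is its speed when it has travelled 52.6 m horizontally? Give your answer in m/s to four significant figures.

25.15 m/s

vₓ = 30.60 cos 35.3° = 24.97 m/s; v_y0 = 30.60 sin 35.3° = 17.68 m/s.
At x = 52.6 m, t = x/vₓ = 52.6/24.97 = 2.106 s.
Vertical velocity there: v_y = v_y0 − g t = 17.68 − 9.81 × 2.106 = −2.979 m/s.
Speed: √(vₓ² + v_y²) = √(24.97² + 2.979²) = 25.15 m/s.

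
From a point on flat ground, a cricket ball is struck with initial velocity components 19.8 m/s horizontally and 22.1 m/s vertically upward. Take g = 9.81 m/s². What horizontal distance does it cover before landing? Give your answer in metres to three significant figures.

Time aloft: T = 2 v_y0 / g = 2 × 22.10 / 9.81 = 4.506 s.
Range: R = vₓ T = 19.80 × 4.506 = 89.21 m.

89.2 m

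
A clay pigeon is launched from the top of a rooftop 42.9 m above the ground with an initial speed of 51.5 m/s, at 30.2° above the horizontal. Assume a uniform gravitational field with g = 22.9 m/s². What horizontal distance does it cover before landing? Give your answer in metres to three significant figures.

150 m

Components: vₓ = 51.50 cos 30.2° = 44.51 m/s, v_y0 = 51.50 sin 30.2° = 25.91 m/s.
With up positive and y = 0 at the ground: y(t) = 42.9 + (25.91) t − 11.45 t². Setting y = 0 and taking the positive root: t = [25.91 + √(25.91² + 2·22.9·42.9)] / 22.9 = (25.91 + 51.34) / 22.9 = 3.373 s.
Horizontal distance: R = vₓ t = 44.51 × 3.373 = 150.1 m.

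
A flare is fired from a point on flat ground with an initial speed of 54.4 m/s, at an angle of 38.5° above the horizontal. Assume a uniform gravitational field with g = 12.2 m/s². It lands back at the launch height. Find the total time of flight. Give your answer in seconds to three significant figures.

5.55 s

Resolve: vₓ = 54.40 cos 38.5° = 42.57 m/s and v_y0 = 54.40 sin 38.5° = 33.86 m/s.
Landing at launch height ⇒ T = 2 v_y0 / g = 2 × 33.86 / 12.2 = 5.552 s.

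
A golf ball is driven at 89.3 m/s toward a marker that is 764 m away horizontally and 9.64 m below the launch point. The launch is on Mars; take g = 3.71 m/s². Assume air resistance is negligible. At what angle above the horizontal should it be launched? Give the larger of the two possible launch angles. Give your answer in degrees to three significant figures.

Trajectory: y = x tanθ − g x² (1 + tan²θ)/(2v₀²). With x = 764, y = −9.64, v₀ = 89.3, g = 3.71:
135.8 tan²θ − 764 tanθ + (126.1) = 0.
tanθ = [764 ± √(764² − 4 × 135.8 × (126.1))] / (2 × 135.8) = (764 ± 717.8) / 271.6, giving tanθ = 0.1703 or 5.457.
θ = 9.662° or 79.61°; the larger is 79.61°.

79.6°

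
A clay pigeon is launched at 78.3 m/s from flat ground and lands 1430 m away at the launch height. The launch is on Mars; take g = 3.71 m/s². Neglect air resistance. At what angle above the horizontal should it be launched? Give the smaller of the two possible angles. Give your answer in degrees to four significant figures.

29.96°

R = v₀² sin 2θ / g gives sin 2θ = gR/v₀² = 3.71·1430/78.3² = 0.8653.
2θ = 59.92° or 180° − 59.92° = 120.1°, so θ = 29.96° or 60.04°.
The smaller angle is 29.96°.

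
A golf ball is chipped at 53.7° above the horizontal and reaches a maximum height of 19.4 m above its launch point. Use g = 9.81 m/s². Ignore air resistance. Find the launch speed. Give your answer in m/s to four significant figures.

At the peak v_y = 0, so v_y0 = √(2gH) = √(2 × 9.81 × 19.4) = 19.51 m/s.
v_y0 = v₀ sin θ ⇒ v₀ = 19.51 / sin 53.7° = 24.21 m/s.

24.21 m/s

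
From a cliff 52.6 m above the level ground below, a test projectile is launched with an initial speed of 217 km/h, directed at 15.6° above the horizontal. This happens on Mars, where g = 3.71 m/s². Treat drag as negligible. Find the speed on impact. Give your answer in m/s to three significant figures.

Convert: 217 km/h = 217/3.6 = 60.28 m/s.
Components: vₓ = 60.28 cos 15.6° = 58.06 m/s, v_y0 = 60.28 sin 15.6° = 16.21 m/s.
Vertical motion (up positive, ground at y = 0): 1.855 t² − (16.21) t − 52.6 = 0, so t = (16.21 + √(16.21² + 2·3.71·52.6)) / 3.71 = (16.21 + 25.55) / 3.71 = 11.26 s.
Vertical velocity at impact: v_y = v_y0 − g t = 16.21 − 3.71 × 11.26 = −25.55 m/s.
Speed: |v| = √(vₓ² + v_y²) = √(58.06² + 25.55²) = 63.43 m/s.

63.4 m/s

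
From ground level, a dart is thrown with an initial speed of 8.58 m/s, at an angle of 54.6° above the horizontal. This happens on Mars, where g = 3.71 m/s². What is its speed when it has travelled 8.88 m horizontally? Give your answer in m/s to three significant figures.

4.98 m/s

Resolve: vₓ = 8.580 cos 54.6° = 4.970 m/s and v_y0 = 8.580 sin 54.6° = 6.994 m/s.
At x = 8.88 m, t = x/vₓ = 8.88/4.970 = 1.787 s.
Vertical velocity there: v_y = v_y0 − g t = 6.994 − 3.71 × 1.787 = 0.3654 m/s.
Speed: √(vₓ² + v_y²) = √(4.970² + 0.3654²) = 4.984 m/s.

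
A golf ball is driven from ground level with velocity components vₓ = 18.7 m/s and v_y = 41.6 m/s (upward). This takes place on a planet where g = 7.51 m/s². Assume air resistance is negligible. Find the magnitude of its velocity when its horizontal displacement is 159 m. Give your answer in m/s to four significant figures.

x = vₓ t ⇒ t = 159/18.70 = 8.503 s.
Vertical velocity there: v_y = v_y0 − g t = 41.60 − 7.51 × 8.503 = −22.26 m/s.
Speed: √(vₓ² + v_y²) = √(18.70² + 22.26²) = 29.07 m/s.

29.07 m/s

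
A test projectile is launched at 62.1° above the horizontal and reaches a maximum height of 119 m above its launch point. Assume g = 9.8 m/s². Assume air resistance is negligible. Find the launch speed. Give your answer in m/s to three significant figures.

At the peak v_y = 0, so v_y0 = √(2gH) = √(2 × 9.80 × 119) = 48.29 m/s.
v_y0 = v₀ sin θ ⇒ v₀ = 48.29 / sin 62.1° = 54.65 m/s.

54.6 m/s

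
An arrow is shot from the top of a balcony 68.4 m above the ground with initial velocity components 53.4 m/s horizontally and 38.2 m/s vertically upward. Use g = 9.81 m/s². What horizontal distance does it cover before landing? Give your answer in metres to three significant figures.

496 m

Vertical motion (up positive, ground at y = 0): 4.905 t² − (38.20) t − 68.4 = 0, so t = (38.20 + √(38.20² + 2·9.81·68.4)) / 9.81 = (38.20 + 52.93) / 9.81 = 9.289 s.
Horizontal distance: R = vₓ t = 53.40 × 9.289 = 496.0 m.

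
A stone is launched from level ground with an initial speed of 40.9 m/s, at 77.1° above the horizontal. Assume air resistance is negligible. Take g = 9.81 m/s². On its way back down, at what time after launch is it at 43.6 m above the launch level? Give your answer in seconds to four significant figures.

6.826 s

Horizontal component vₓ = 40.90 cos 77.1° = 9.131 m/s; vertical v_y0 = 40.90 sin 77.1° = 39.87 m/s.
Require v_y0 t − ½ g t² = 43.6, i.e. 4.905 t² − 39.87 t + 43.6 = 0.
Quadratic formula: t = (39.87 ± √734.00) / 9.81 = (39.87 ± 27.09) / 9.81 → t = 1.302 s or 6.826 s.
The descending-branch root is 6.826 s.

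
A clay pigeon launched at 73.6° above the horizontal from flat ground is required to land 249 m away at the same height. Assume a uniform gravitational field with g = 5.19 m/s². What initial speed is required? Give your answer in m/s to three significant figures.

On level ground R = v₀² sin 2θ / g ⇒ v₀ = √(gR / sin 2θ).
v₀ = √(5.19 × 249 / sin 147.2°) = √(1292 / 0.5417) = √2385.6 = 48.84 m/s.

48.8 m/s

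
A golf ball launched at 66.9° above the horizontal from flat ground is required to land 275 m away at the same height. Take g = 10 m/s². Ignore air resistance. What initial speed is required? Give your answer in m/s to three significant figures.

Level-ground range: R = v₀² sin(2θ)/g, so v₀ = √(gR / sin 2θ).
v₀ = √(10.0 × 275 / sin 133.8°) = √(2750 / 0.7218) = √3810.1 = 61.73 m/s.

61.7 m/s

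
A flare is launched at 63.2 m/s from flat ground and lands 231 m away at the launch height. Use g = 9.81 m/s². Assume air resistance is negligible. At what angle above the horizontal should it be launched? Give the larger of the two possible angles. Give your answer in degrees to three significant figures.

R = v₀² sin 2θ / g gives sin 2θ = gR/v₀² = 9.81·231/63.2² = 0.5673.
2θ = 34.57° or 180° − 34.57° = 145.4°, so θ = 17.28° or 72.72°.
The larger angle is 72.72°.

72.7°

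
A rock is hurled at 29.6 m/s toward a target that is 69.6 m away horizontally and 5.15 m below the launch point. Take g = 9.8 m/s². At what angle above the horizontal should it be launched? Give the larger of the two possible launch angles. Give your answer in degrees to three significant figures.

65.6°

Trajectory: y = x tanθ − g x² (1 + tan²θ)/(2v₀²). With x = 69.6, y = −5.15, v₀ = 29.6, g = 9.80:
27.09 tan²θ − 69.6 tanθ + (21.94) = 0.
tanθ = [69.6 ± √(69.6² − 4 × 27.09 × (21.94))] / (2 × 27.09) = (69.6 ± 49.66) / 54.18, giving tanθ = 0.3679 or 2.201.
θ = 20.20° or 65.57°; the larger is 65.57°.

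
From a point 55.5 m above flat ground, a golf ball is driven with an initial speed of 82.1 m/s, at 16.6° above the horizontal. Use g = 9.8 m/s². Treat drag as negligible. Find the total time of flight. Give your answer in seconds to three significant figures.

6.52 s

Components: vₓ = 82.10 cos 16.6° = 78.68 m/s, v_y0 = 82.10 sin 16.6° = 23.46 m/s.
The projectile lands when y = 55.5 + (23.46) t − ½·9.80·t² = 0. Positive root: t = (23.46 + √(23.46² + 2·9.80·55.5)) / 9.80 = (23.46 + 40.47) / 9.80 = 6.523 s.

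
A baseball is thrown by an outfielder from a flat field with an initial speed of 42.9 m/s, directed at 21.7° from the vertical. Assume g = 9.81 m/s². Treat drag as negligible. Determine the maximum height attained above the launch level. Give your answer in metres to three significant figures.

81.0 m

Horizontal component vₓ = 42.90 sin 21.7° = 15.86 m/s; vertical v_y0 = 42.90 cos 21.7° = 39.86 m/s.
Peak height H = v_y0² / (2g) = 1588.8 / 19.62 = 80.98 m.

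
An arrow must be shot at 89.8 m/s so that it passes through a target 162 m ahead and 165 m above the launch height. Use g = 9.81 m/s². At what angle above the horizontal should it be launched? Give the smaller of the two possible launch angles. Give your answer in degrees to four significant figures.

51.96°

Trajectory: y = x tanθ − g x² (1 + tan²θ)/(2v₀²). With x = 162, y = 165, v₀ = 89.8, g = 9.81:
15.96 tan²θ − 162 tanθ + (181.0) = 0.
tanθ = [162 ± √(162² − 4 × 15.96 × (181.0))] / (2 × 15.96) = (162 ± 121.2) / 31.93, giving tanθ = 1.278 or 8.870.
θ = 51.96° or 83.57°; the smaller is 51.96°.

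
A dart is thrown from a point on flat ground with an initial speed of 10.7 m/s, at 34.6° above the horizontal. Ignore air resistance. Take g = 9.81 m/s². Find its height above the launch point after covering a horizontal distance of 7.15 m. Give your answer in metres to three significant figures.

vₓ = 10.70 cos 34.6° = 8.808 m/s; v_y0 = 10.70 sin 34.6° = 6.076 m/s.
At x = 7.15 m, t = x/vₓ = 7.15/8.808 = 0.8118 s.
Height: y = v_y0 t − ½ g t² = 6.076 × 0.8118 − 4.905 × 0.8118² = 4.932 − 3.233 = 1.700 m.

1.70 m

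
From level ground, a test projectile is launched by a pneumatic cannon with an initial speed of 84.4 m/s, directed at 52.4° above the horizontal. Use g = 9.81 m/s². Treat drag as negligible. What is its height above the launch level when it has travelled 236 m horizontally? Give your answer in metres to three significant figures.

vₓ = 84.40 cos 52.4° = 51.50 m/s; v_y0 = 84.40 sin 52.4° = 66.87 m/s.
Time to reach x = 236 m: t = x/vₓ = 236/51.50 = 4.583 s.
Height: y = v_y0 t − ½ g t² = 66.87 × 4.583 − 4.905 × 4.583² = 306.5 − 103.0 = 203.4 m.

203 m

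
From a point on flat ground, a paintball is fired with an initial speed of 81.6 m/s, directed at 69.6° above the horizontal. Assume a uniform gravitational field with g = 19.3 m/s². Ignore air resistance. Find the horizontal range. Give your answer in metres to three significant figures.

vₓ = 81.60 cos 69.6° = 28.44 m/s; v_y0 = 81.60 sin 69.6° = 76.48 m/s.
Time aloft: T = 2 v_y0 / g = 2 × 76.48 / 19.3 = 7.926 s.
Range: R = vₓ T = 28.44 × 7.926 = 225.4 m.

225 m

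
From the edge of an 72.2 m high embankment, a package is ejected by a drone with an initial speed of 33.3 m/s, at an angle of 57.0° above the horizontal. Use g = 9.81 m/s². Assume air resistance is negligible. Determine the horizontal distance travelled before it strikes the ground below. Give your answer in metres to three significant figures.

Horizontal component vₓ = 33.30 cos 57.0° = 18.14 m/s; vertical v_y0 = 33.30 sin 57.0° = 27.93 m/s.
The projectile lands when y = 72.2 + (27.93) t − ½·9.81·t² = 0. Positive root: t = (27.93 + √(27.93² + 2·9.81·72.2)) / 9.81 = (27.93 + 46.87) / 9.81 = 7.624 s.
Horizontal distance: R = vₓ t = 18.14 × 7.624 = 138.3 m.

138 m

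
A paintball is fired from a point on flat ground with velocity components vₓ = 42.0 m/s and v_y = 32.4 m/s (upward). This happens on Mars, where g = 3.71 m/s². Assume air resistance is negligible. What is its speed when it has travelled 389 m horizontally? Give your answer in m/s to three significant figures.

42.0 m/s

At x = 389 m, t = x/vₓ = 389/42.00 = 9.262 s.
Vertical velocity there: v_y = v_y0 − g t = 32.40 − 3.71 × 9.262 = −1.962 m/s.
Speed: √(vₓ² + v_y²) = √(42.00² + 1.962²) = 42.05 m/s.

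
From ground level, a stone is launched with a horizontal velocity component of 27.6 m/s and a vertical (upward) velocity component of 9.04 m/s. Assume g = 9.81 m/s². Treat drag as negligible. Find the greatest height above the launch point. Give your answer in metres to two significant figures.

Peak height H = v_y0² / (2g) = 81.722 / 19.62 = 4.165 m.

4.2 m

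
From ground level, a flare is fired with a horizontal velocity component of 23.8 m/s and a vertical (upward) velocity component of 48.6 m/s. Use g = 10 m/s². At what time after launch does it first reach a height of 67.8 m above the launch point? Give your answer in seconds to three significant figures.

1.69 s

Height y(t) = 48.60 t − 5.000 t² = 67.8 gives 5.000 t² − 48.60 t + 67.8 = 0.
t = [48.60 ± √(48.60² − 2·10.0·67.8)] / 10.0 = (48.60 ± 31.72) / 10.0, so t = 1.688 s or t = 8.032 s.
The first (ascending) time is 1.688 s.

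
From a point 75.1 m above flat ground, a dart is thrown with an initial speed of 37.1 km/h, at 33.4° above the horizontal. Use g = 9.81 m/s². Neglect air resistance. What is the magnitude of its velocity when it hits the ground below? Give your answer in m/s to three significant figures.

Convert: 37.1 km/h = 37.1/3.6 = 10.31 m/s.
vₓ = 10.31 cos 33.4° = 8.604 m/s; v_y0 = 10.31 sin 33.4° = 5.673 m/s.
The projectile lands when y = 75.1 + (5.673) t − ½·9.81·t² = 0. Positive root: t = (5.673 + √(5.673² + 2·9.81·75.1)) / 9.81 = (5.673 + 38.80) / 9.81 = 4.534 s.
Vertical velocity at impact: v_y = v_y0 − g t = 5.673 − 9.81 × 4.534 = −38.80 m/s.
Speed: |v| = √(vₓ² + v_y²) = √(8.604² + 38.80²) = 39.75 m/s.

39.7 m/s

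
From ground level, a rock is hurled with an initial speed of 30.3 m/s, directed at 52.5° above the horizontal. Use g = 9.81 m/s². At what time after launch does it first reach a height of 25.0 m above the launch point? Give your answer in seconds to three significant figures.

Components: vₓ = 30.30 cos 52.5° = 18.45 m/s, v_y0 = 30.30 sin 52.5° = 24.04 m/s.
Set y = v_y0 t − ½ g t² = 25.0: 4.905 t² − 24.04 t + 25.0 = 0.
Quadratic formula: t = (24.04 ± √87.355) / 9.81 = (24.04 ± 9.346) / 9.81 → t = 1.498 s or 3.403 s.
The first (ascending) time is 1.498 s.

1.50 s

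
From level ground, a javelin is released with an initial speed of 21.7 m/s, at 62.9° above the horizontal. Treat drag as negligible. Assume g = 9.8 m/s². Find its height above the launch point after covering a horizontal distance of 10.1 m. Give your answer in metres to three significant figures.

Horizontal component vₓ = 21.70 cos 62.9° = 9.885 m/s; vertical v_y0 = 21.70 sin 62.9° = 19.32 m/s.
At x = 10.1 m, t = x/vₓ = 10.1/9.885 = 1.022 s.
Height: y = v_y0 t − ½ g t² = 19.32 × 1.022 − 4.900 × 1.022² = 19.74 − 5.115 = 14.62 m.

14.6 m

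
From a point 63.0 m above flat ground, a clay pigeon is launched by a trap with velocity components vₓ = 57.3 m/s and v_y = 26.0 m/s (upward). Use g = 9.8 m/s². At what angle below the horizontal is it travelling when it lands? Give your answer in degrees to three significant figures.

37.3°

Vertical motion (up positive, ground at y = 0): 4.900 t² − (26.00) t − 63.0 = 0, so t = (26.00 + √(26.00² + 2·9.80·63.0)) / 9.80 = (26.00 + 43.71) / 9.80 = 7.114 s.
At impact: v_y = v_y0 − g t = −43.71 m/s; vₓ = 57.30 m/s.
Angle below horizontal: arctan(|v_y|/vₓ) = arctan(43.71/57.30) = 37.34°.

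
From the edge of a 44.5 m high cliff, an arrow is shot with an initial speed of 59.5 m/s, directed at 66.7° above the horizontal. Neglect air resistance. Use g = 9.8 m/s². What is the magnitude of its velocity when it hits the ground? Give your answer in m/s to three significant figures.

66.4 m/s

vₓ = 59.50 cos 66.7° = 23.53 m/s; v_y0 = 59.50 sin 66.7° = 54.65 m/s.
Vertical motion (up positive, ground at y = 0): 4.900 t² − (54.65) t − 44.5 = 0, so t = (54.65 + √(54.65² + 2·9.80·44.5)) / 9.80 = (54.65 + 62.12) / 9.80 = 11.91 s.
Vertical velocity at impact: v_y = v_y0 − g t = 54.65 − 9.80 × 11.91 = −62.12 m/s.
Speed: |v| = √(vₓ² + v_y²) = √(23.53² + 62.12²) = 66.43 m/s.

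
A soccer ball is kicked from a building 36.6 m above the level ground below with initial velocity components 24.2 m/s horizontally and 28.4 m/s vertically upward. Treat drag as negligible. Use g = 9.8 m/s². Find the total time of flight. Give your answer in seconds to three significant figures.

Vertical motion (up positive, ground at y = 0): 4.900 t² − (28.40) t − 36.6 = 0, so t = (28.40 + √(28.40² + 2·9.80·36.6)) / 9.80 = (28.40 + 39.04) / 9.80 = 6.881 s.

6.88 s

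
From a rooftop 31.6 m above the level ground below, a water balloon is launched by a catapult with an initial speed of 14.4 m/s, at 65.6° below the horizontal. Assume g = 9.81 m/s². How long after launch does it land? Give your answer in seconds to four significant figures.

1.532 s

Resolve: vₓ = 14.40 cos 65.6° = 5.949 m/s and v_y0 = −13.11 m/s (downward).
The projectile lands when y = 31.6 + (−13.11) t − ½·9.81·t² = 0. Positive root: t = (−13.11 + √(13.11² + 2·9.81·31.6)) / 9.81 = (−13.11 + 28.14) / 9.81 = 1.532 s.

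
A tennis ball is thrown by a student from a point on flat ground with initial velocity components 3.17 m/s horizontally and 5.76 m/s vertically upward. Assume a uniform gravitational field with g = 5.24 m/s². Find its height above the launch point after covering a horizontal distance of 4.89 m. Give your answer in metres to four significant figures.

Time to reach x = 4.89 m: t = x/vₓ = 4.89/3.170 = 1.543 s.
Height: y = v_y0 t − ½ g t² = 5.760 × 1.543 − 2.620 × 1.543² = 8.885 − 6.234 = 2.651 m.

2.651 m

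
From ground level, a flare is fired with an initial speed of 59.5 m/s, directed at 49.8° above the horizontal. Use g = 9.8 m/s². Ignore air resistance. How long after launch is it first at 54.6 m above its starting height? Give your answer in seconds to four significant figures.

Horizontal component vₓ = 59.50 cos 49.8° = 38.40 m/s; vertical v_y0 = 59.50 sin 49.8° = 45.45 m/s.
Height y(t) = 45.45 t − 4.900 t² = 54.6 gives 4.900 t² − 45.45 t + 54.6 = 0.
Quadratic formula: t = (45.45 ± √995.17) / 9.80 = (45.45 ± 31.55) / 9.80 → t = 1.418 s or 7.856 s.
The first (ascending) time is 1.418 s.

1.418 s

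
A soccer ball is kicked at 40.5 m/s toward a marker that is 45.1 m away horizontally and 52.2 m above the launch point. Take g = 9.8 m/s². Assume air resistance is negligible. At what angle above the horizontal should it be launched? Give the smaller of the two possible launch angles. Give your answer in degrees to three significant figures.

Trajectory: y = x tanθ − g x² (1 + tan²θ)/(2v₀²). With x = 45.1, y = 52.2, v₀ = 40.5, g = 9.80:
6.076 tan²θ − 45.1 tanθ + (58.28) = 0.
tanθ = [45.1 ± √(45.1² − 4 × 6.076 × (58.28))] / (2 × 6.076) = (45.1 ± 24.85) / 12.15, giving tanθ = 1.666 or 5.756.
θ = 59.03° or 80.14°; the smaller is 59.03°.

59.0°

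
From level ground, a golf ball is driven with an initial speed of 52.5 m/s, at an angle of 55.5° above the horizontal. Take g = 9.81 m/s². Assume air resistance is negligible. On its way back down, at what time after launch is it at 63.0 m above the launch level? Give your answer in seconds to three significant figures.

Components: vₓ = 52.50 cos 55.5° = 29.74 m/s, v_y0 = 52.50 sin 55.5° = 43.27 m/s.
Height y(t) = 43.27 t − 4.905 t² = 63.0 gives 4.905 t² − 43.27 t + 63.0 = 0.
t = [43.27 ± √(43.27² − 2·9.81·63.0)] / 9.81 = (43.27 ± 25.22) / 9.81, so t = 1.840 s or t = 6.981 s.
The descending-branch root is 6.981 s.

6.98 s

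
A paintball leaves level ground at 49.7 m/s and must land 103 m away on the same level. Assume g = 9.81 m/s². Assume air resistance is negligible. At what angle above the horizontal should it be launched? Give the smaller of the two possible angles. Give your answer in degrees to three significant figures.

12.1°

Level-ground range R = v₀² sin(2θ)/g ⇒ sin(2θ) = gR/v₀² = 9.81 × 103 / 49.7² = 0.4091.
2θ = 24.15° or 180° − 24.15° = 155.9°, so θ = 12.07° or 77.93°.
The smaller angle is 12.07°.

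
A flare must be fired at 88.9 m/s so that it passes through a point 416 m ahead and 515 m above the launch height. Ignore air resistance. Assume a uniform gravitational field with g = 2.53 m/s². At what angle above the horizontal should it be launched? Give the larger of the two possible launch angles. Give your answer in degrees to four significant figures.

85.79°

Trajectory: y = x tanθ − g x² (1 + tan²θ)/(2v₀²). With x = 416, y = 515, v₀ = 88.9, g = 2.53:
27.70 tan²θ − 416 tanθ + (542.7) = 0.
tanθ = [416 ± √(416² − 4 × 27.70 × (542.7))] / (2 × 27.70) = (416 ± 336.0) / 55.40, giving tanθ = 1.443 or 13.57.
θ = 55.28° or 85.79°; the larger is 85.79°.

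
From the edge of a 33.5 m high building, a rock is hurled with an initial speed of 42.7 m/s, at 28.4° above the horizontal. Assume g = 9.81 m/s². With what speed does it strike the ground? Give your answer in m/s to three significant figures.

Components: vₓ = 42.70 cos 28.4° = 37.56 m/s, v_y0 = 42.70 sin 28.4° = 20.31 m/s.
Vertical motion (up positive, ground at y = 0): 4.905 t² − (20.31) t − 33.5 = 0, so t = (20.31 + √(20.31² + 2·9.81·33.5)) / 9.81 = (20.31 + 32.71) / 9.81 = 5.404 s.
Vertical velocity at impact: v_y = v_y0 − g t = 20.31 − 9.81 × 5.404 = −32.71 m/s.
Speed: |v| = √(vₓ² + v_y²) = √(37.56² + 32.71²) = 49.81 m/s.

49.8 m/s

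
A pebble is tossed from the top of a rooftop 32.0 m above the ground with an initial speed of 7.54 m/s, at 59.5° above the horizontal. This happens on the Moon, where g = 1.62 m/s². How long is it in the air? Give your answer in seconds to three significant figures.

11.5 s

Horizontal component vₓ = 7.540 cos 59.5° = 3.827 m/s; vertical v_y0 = 7.540 sin 59.5° = 6.497 m/s.
The projectile lands when y = 32.0 + (6.497) t − ½·1.62·t² = 0. Positive root: t = (6.497 + √(6.497² + 2·1.62·32.0)) / 1.62 = (6.497 + 12.08) / 1.62 = 11.47 s.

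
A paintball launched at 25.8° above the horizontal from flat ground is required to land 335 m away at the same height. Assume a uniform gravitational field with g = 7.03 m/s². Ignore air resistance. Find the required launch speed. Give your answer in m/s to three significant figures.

54.8 m/s

On level ground R = v₀² sin 2θ / g ⇒ v₀ = √(gR / sin 2θ).
v₀ = √(7.03 × 335 / sin 51.60°) = √(2355 / 0.7837) = √3005.1 = 54.82 m/s.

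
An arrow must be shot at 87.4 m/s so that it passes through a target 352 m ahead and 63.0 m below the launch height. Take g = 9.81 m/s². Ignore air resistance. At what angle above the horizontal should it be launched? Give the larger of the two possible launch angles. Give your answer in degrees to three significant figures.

77.1°

Trajectory: y = x tanθ − g x² (1 + tan²θ)/(2v₀²). With x = 352, y = −63.0, v₀ = 87.4, g = 9.81:
79.56 tan²θ − 352 tanθ + (16.56) = 0.
tanθ = [352 ± √(352² − 4 × 79.56 × (16.56))] / (2 × 79.56) = (352 ± 344.4) / 159.1, giving tanθ = 0.04756 or 4.377.
θ = 2.723° or 77.13°; the larger is 77.13°.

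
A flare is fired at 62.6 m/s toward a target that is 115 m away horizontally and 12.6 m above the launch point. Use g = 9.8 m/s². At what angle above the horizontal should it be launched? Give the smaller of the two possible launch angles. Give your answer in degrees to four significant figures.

Trajectory: y = x tanθ − g x² (1 + tan²θ)/(2v₀²). With x = 115, y = 12.6, v₀ = 62.6, g = 9.80:
16.54 tan²θ − 115 tanθ + (29.14) = 0.
tanθ = [115 ± √(115² − 4 × 16.54 × (29.14))] / (2 × 16.54) = (115 ± 106.3) / 33.07, giving tanθ = 0.2633 or 6.691.
θ = 14.75° or 81.50°; the smaller is 14.75°.

14.75°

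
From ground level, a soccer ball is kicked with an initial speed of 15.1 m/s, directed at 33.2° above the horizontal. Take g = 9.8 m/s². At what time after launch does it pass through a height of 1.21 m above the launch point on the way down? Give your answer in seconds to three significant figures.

Resolve: vₓ = 15.10 cos 33.2° = 12.64 m/s and v_y0 = 15.10 sin 33.2° = 8.268 m/s.
Height y(t) = 8.268 t − 4.900 t² = 1.21 gives 4.900 t² − 8.268 t + 1.21 = 0.
Quadratic formula: t = (8.268 ± √44.647) / 9.80 = (8.268 ± 6.682) / 9.80 → t = 0.1619 s or 1.526 s.
The descending-branch root is 1.526 s.

1.53 s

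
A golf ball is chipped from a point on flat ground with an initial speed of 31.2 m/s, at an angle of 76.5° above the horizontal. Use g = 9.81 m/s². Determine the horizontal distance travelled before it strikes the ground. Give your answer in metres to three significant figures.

45.0 m

vₓ = 31.20 cos 76.5° = 7.283 m/s; v_y0 = 31.20 sin 76.5° = 30.34 m/s.
Flight time T = 2 v_y0 / g = 6.185 s.
Horizontal distance R = vₓ T = 7.283 × 6.185 = 45.05 m.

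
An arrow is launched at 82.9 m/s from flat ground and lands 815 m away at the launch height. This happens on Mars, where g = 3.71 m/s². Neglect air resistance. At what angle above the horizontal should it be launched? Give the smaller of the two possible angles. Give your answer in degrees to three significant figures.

R = v₀² sin 2θ / g gives sin 2θ = gR/v₀² = 3.71·815/82.9² = 0.4400.
2θ = 26.10° or 180° − 26.10° = 153.9°, so θ = 13.05° or 76.95°.
The smaller angle is 13.05°.

13.1°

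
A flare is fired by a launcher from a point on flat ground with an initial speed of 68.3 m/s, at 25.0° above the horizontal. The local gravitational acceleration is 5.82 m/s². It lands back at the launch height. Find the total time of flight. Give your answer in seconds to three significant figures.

Horizontal component vₓ = 68.30 cos 25.0° = 61.90 m/s; vertical v_y0 = 68.30 sin 25.0° = 28.86 m/s.
Landing at launch height ⇒ T = 2 v_y0 / g = 2 × 28.86 / 5.82 = 9.919 s.

9.92 s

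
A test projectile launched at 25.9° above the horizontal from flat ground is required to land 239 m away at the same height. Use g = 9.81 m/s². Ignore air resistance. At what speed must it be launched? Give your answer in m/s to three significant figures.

54.6 m/s

On level ground R = v₀² sin 2θ / g ⇒ v₀ = √(gR / sin 2θ).
v₀ = √(9.81 × 239 / sin 51.80°) = √(2345 / 0.7859) = √2983.5 = 54.62 m/s.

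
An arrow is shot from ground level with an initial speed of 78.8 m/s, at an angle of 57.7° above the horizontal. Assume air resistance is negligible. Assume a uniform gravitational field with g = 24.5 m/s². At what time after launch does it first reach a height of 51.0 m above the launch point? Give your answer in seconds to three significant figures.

Resolve: vₓ = 78.80 cos 57.7° = 42.11 m/s and v_y0 = 78.80 sin 57.7° = 66.61 m/s.
Height y(t) = 66.61 t − 12.25 t² = 51.0 gives 12.25 t² − 66.61 t + 51.0 = 0.
t = [66.61 ± √(66.61² − 2·24.5·51.0)] / 24.5 = (66.61 ± 44.02) / 24.5, so t = 0.9221 s or t = 4.515 s.
The first (ascending) time is 0.9221 s.

0.922 s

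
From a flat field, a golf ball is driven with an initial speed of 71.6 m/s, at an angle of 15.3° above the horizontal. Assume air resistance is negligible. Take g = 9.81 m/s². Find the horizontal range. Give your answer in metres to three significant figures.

Resolve: vₓ = 71.60 cos 15.3° = 69.06 m/s and v_y0 = 71.60 sin 15.3° = 18.89 m/s.
Flight time T = 2 v_y0 / g = 3.852 s.
Horizontal distance R = vₓ T = 69.06 × 3.852 = 266.0 m.

266 m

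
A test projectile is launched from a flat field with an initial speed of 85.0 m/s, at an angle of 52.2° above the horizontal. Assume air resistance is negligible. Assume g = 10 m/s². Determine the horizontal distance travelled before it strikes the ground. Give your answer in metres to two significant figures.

700 m

Horizontal component vₓ = 85.00 cos 52.2° = 52.10 m/s; vertical v_y0 = 85.00 sin 52.2° = 67.16 m/s.
Flight time T = 2 v_y0 / g = 13.43 s.
Horizontal distance R = vₓ T = 52.10 × 13.43 = 699.8 m.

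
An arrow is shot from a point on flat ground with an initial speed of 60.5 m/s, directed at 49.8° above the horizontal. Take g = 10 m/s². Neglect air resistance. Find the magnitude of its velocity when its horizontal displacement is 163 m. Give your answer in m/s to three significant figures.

Resolve: vₓ = 60.50 cos 49.8° = 39.05 m/s and v_y0 = 60.50 sin 49.8° = 46.21 m/s.
x = vₓ t ⇒ t = 163/39.05 = 4.174 s.
Vertical velocity there: v_y = v_y0 − g t = 46.21 − 10.0 × 4.174 = 4.469 m/s.
Speed: √(vₓ² + v_y²) = √(39.05² + 4.469²) = 39.31 m/s.

39.3 m/s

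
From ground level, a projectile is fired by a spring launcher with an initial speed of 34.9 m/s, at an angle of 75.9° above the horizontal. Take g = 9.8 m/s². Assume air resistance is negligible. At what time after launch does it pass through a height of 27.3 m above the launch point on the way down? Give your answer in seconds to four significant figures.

Components: vₓ = 34.90 cos 75.9° = 8.502 m/s, v_y0 = 34.90 sin 75.9° = 33.85 m/s.
Height y(t) = 33.85 t − 4.900 t² = 27.3 gives 4.900 t² − 33.85 t + 27.3 = 0.
t = [33.85 ± √(33.85² − 2·9.80·27.3)] / 9.80 = (33.85 ± 24.71) / 9.80, so t = 0.9324 s or t = 5.975 s.
The descending-branch root is 5.975 s.

5.975 s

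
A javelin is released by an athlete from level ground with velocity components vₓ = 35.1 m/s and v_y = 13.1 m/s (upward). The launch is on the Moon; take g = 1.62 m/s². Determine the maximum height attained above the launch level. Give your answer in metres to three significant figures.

53.0 m

Peak height H = v_y0² / (2g) = 171.61 / 3.240 = 52.97 m.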